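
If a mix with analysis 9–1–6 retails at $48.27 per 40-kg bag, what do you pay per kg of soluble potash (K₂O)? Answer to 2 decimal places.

$20.11 per kg K₂O

K₂O in bag = 40 × 6% = 2.4 kg.
Cost per kg K₂O = $48.27 / 2.4 = $20.1125.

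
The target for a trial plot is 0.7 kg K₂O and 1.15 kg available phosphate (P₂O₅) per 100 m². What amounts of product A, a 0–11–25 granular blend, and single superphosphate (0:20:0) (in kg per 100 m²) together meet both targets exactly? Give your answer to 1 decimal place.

Let a = kg of product A, b = kg of single superphosphate (per 100 m²).
K₂O: 0.25·a + 0·b = 0.7
P₂O₅: 0.11·a + 0.2·b = 1.15
Solving simultaneously: a = 2.8, b = 4.21.

2.8 kg product A, 4.2 kg single superphosphate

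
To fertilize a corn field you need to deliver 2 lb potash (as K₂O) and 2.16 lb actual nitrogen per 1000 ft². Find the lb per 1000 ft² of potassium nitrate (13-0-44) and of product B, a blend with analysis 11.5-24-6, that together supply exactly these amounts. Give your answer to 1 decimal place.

With a, b = lb per 1000 ft² of potassium nitrate and product B:
K₂O: 0.44·a + 0.06·b = 2
N: 0.13·a + 0.115·b = 2.16
From row1: a = (2 − 0.06·b) / 0.44.
Into row2: 0.13·(2 − 0.06·b)/0.44 + 0.115·b = 2.16 → b = 16.1308, a = 2.34579.

2.3 lb potassium nitrate, 16.1 lb product B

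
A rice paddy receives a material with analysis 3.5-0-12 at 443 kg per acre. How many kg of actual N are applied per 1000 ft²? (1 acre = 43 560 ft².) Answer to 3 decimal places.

nitrogen per acre = 443 × 3.5% = 15.505 kg.
Convert to per 1000 ft²: 15.505 × 0.0229568 = 0.355946 kg.

0.356 kg N per thousand sq ft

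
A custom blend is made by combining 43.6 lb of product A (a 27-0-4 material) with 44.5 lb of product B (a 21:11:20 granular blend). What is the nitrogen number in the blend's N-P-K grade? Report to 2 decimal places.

23.97% N

Total mass = 43.6 + 44.5 = 88.1 lb.
N mass = 27%×43.6 + 21%×44.5 = 21.117 lb.
% N = 21.117 / 88.1 = 23.9694%.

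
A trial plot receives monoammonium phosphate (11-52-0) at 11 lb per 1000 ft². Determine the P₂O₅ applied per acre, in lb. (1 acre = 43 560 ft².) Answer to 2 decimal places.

P₂O₅ per 1000 ft² = 11 × 52% = 5.72 lb.
Convert to per acre: 5.72 × 43.56 = 249.163 lb.

249.16 lb P₂O₅ per acre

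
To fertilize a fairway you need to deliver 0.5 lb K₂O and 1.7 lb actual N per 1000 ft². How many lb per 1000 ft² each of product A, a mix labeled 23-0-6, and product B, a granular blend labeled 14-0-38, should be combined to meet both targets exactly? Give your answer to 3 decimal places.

7.291 lb product A, 0.165 lb product B

With a, b = lb per 1000 ft² of product A and product B:
K₂O: 0.06·a + 0.38·b = 0.5
N: 0.23·a + 0.14·b = 1.7
Solving simultaneously: a = 7.29114, b = 0.164557.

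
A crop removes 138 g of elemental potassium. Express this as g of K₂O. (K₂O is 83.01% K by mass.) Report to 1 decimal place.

K₂O = 138 / 0.8301 = 166.245 g.

166.2 g K₂O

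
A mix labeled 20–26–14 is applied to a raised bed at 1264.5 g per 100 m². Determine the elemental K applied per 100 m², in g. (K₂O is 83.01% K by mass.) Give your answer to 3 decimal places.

K₂O per 100 m² = 1264.5 × 14% = 177.03 g.
Elemental K = 177.03 × 0.8301 = 146.9526 g per 100 m².

146.953 g K per hundred sq m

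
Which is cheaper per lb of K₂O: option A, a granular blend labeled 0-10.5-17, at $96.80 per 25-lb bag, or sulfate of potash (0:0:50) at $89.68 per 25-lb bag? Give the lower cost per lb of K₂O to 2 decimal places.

option A: K₂O per bag = 25 × 17% = 4.25 lb; cost = 96.80 / 4.25 = $22.7765/lb K₂O.
sulfate of potash: K₂O per bag = 25 × 50% = 12.5 lb; cost = 89.68 / 12.5 = $7.1744/lb K₂O.
sulfate of potash is cheaper.

$7.17 per lb K₂O (sulfate of potash)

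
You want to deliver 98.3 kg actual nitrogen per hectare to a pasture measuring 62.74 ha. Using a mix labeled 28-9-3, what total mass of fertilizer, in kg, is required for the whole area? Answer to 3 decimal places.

Product per hectare = 98.3 / 28% = 351.071 kg.
Total product = 351.071 × 62.74 = 22026.2214 kg.

22026.221 kg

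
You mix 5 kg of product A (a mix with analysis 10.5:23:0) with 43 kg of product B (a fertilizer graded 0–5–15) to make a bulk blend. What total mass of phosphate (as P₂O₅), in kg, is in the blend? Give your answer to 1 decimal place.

P₂O₅ mass = 23%×5 + 5%×43 = 3.3 kg.

3.3 kg P₂O₅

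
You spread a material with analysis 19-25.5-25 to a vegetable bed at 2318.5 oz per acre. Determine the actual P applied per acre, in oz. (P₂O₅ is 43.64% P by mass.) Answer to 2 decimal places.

P₂O₅ per acre = 2318.5 × 25.5% = 591.217 oz.
Elemental P = 591.217 × 0.4364 = 258.007 oz per acre.

258.01 oz P per acre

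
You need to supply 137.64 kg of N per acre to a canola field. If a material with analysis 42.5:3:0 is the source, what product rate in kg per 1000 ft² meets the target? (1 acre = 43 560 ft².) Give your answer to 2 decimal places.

Product per acre = 137.64 / 42.5% = 323.859 kg.
Convert to per 1000 ft²: 323.859 × 0.0229568 = 7.43478 kg.

7.43 kg of product per thousand sq ft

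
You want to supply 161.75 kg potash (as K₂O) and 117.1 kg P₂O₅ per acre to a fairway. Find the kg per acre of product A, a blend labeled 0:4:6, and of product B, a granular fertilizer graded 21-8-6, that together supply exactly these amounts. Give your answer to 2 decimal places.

2464.17 kg product A, 231.67 kg product B

With a, b = kg per acre of product A and product B:
K₂O: 0.06·a + 0.06·b = 161.75
P₂O₅: 0.04·a + 0.08·b = 117.1
Solving simultaneously: a = 2464.167, b = 231.667.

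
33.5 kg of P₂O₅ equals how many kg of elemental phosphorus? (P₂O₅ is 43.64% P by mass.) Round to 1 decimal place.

P = 33.5 × 0.4364 = 14.6194 kg.

14.6 kg P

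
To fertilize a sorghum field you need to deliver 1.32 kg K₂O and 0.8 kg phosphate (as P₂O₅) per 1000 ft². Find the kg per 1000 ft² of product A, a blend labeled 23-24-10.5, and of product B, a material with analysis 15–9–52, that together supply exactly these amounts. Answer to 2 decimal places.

Per-1000 ft² balance (a = product A, b = product B):
K₂O: 0.105·a + 0.52·b = 1.32
P₂O₅: 0.24·a + 0.09·b = 0.8
Solving simultaneously: a = 2.57651, b = 2.01821.

2.58 kg product A, 2.02 kg product B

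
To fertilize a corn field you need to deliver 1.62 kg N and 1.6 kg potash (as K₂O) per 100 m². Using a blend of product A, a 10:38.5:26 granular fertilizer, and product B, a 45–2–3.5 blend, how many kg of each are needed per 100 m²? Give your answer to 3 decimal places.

5.844 kg product A, 2.301 kg product B

Let a = kg of product A, b = kg of product B (per 100 m²).
N: 0.1·a + 0.45·b = 1.62
K₂O: 0.26·a + 0.035·b = 1.6
Eliminate a: (row1) − 0.1/0.26·(row2) → 0.436538·b = 1.00462, so b = 2.30132.
Back-substitute: a = (1.62 − 0.45·2.30132) / 0.1 = 5.84405.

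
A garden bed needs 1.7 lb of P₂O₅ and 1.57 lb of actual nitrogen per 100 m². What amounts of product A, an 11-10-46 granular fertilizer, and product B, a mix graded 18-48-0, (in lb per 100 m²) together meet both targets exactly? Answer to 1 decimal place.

Per-100 m² balance (a = product A, b = product B):
P₂O₅: 0.1·a + 0.48·b = 1.7
N: 0.11·a + 0.18·b = 1.57
Eliminate b: (row1) − 0.48/0.18·(row2) → -0.193333·a = -2.48667, so a = 12.8621.
Then b = (1.57 − 0.11·12.8621) / 0.18 = 0.862069.

12.9 lb product A, 0.9 lb product B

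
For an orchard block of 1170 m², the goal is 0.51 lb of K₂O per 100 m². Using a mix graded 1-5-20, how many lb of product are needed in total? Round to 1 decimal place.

Product per 100 m² = 0.51 / 20% = 2.55 lb.
Total product = 2.55 × 1170 / 100 = 29.835 lb.

29.8 lb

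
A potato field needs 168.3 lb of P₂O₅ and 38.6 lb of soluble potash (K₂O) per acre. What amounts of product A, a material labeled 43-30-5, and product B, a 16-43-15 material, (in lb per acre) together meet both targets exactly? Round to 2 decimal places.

Let a = lb of product A, b = lb of product B (per acre).
P₂O₅: 0.3·a + 0.43·b = 168.3
K₂O: 0.05·a + 0.15·b = 38.6
From row1: a = (168.3 − 0.43·b) / 0.3.
Into row2: 0.05·(168.3 − 0.43·b)/0.3 + 0.15·b = 38.6 → b = 134.681, a = 367.957.

367.96 lb product A, 134.68 lb product B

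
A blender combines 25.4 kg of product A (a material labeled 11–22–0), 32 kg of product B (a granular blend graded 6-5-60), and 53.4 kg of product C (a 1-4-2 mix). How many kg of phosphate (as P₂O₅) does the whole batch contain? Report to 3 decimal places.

9.324 kg P₂O₅

P₂O₅ mass = 22%×25.4 + 5%×32 + 4%×53.4 = 9.324 kg.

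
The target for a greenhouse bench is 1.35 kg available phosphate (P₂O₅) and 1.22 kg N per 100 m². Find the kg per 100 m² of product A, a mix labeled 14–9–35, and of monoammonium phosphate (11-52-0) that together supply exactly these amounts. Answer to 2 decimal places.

Let a = kg of product A, b = kg of monoammonium phosphate (per 100 m²).
P₂O₅: 0.09·a + 0.52·b = 1.35
N: 0.14·a + 0.11·b = 1.22
Solving simultaneously: a = 7.72496, b = 1.25914.

7.72 kg product A, 1.26 kg monoammonium phosphate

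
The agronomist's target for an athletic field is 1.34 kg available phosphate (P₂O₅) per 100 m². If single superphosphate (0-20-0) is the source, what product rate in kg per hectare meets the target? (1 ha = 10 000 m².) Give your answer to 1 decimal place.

670.0 kg of product per hectare

Product per 100 m² = 1.34 / 20% = 6.7 kg.
Convert to per hectare: 6.7 × 100 = 670 kg.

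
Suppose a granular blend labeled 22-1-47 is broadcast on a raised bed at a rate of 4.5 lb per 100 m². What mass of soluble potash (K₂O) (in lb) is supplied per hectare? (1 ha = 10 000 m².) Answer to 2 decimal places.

211.50 lb K₂O per hectare

K₂O per 100 m² = 4.5 × 47% = 2.115 lb.
Convert to per hectare: 2.115 × 100 = 211.5 lb.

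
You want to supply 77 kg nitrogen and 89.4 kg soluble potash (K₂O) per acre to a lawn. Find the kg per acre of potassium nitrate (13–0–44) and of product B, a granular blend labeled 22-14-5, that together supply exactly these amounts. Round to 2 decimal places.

Per-acre balance (a = potassium nitrate, b = product B):
N: 0.13·a + 0.22·b = 77
K₂O: 0.44·a + 0.05·b = 89.4
Eliminate a: (row1) − 0.13/0.44·(row2) → 0.205227·b = 50.5864, so b = 246.489.
Back-substitute: a = (77 − 0.22·246.489) / 0.13 = 175.172.

175.17 kg potassium nitrate, 246.49 kg product B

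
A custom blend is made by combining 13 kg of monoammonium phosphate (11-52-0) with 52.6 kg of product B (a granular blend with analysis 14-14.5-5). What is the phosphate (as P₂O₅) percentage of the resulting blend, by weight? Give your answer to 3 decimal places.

21.931% P₂O₅

Total mass = 13 + 52.6 = 65.6 kg.
P₂O₅ mass = 52%×13 + 14.5%×52.6 = 14.387 kg.
% P₂O₅ = 14.387 / 65.6 = 21.9314%.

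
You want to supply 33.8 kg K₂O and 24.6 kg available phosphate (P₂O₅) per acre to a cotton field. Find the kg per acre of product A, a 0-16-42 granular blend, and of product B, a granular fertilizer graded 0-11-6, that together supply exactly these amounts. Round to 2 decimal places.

61.26 kg product A, 134.54 kg product B

Let a = kg of product A, b = kg of product B (per acre).
K₂O: 0.42·a + 0.06·b = 33.8
P₂O₅: 0.16·a + 0.11·b = 24.6
From row1: a = (33.8 − 0.06·b) / 0.42.
Into row2: 0.16·(33.8 − 0.06·b)/0.42 + 0.11·b = 24.6 → b = 134.536, a = 61.2568.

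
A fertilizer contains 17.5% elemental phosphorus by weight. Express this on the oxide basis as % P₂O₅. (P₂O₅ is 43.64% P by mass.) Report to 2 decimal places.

40.10% P₂O₅

%P₂O₅ = 17.5 / 0.4364 = 40.1008%.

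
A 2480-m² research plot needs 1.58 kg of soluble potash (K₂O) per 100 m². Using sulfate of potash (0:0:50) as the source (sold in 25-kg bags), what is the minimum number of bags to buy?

4 bags

Product per 100 m² = 1.58 / 50% = 3.16 kg.
Total product = 3.16 × 2480 / 100 = 78.368 kg.
Bags = ⌈78.368 / 25⌉ = 4.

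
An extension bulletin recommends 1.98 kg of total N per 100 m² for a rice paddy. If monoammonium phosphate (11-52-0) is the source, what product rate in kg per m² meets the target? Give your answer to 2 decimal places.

Product per 100 m² = 1.98 / 11% = 18 kg.
Convert to per m²: 18 × 0.01 = 0.18 kg.

0.18 kg of product per sq m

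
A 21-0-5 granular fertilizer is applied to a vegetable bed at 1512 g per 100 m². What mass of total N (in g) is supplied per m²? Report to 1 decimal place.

3.2 g N per sq m

nitrogen per 100 m² = 1512 × 21% = 317.52 g.
Convert to per m²: 317.52 × 0.01 = 3.1752 g.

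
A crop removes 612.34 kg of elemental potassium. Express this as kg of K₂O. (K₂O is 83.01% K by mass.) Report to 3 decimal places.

737.670 kg K₂O

K₂O = 612.34 / 0.8301 = 737.6702 kg.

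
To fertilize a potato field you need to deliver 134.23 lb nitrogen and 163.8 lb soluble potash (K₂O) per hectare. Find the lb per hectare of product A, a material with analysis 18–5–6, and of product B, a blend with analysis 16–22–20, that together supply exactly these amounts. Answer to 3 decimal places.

Let a = lb of product A, b = lb of product B (per hectare).
N: 0.18·a + 0.16·b = 134.23
K₂O: 0.06·a + 0.2·b = 163.8
From row1: a = (134.23 − 0.16·b) / 0.18.
Into row2: 0.06·(134.23 − 0.16·b)/0.18 + 0.2·b = 163.8 → b = 811.75, a = 24.1667.

24.167 lb product A, 811.750 lb product B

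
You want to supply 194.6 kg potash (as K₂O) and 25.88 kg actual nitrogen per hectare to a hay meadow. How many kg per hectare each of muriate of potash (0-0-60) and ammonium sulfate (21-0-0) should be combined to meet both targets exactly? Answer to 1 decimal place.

324.3 kg muriate of potash, 123.2 kg ammonium sulfate

Per-hectare balance (a = muriate of potash, b = ammonium sulfate):
K₂O: 0.6·a + 0·b = 194.6
N: 0·a + 0.21·b = 25.88
Solving simultaneously: a = 324.333, b = 123.238.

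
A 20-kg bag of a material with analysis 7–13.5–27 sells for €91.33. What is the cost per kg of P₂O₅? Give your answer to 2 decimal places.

P₂O₅ in bag = 20 × 13.5% = 2.7 kg.
Cost per kg P₂O₅ = €91.33 / 2.7 = €33.8259.

€33.83 per kg P₂O₅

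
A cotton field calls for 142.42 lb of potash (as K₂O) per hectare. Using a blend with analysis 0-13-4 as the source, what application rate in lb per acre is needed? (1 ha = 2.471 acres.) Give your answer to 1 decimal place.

Product per hectare = 142.42 / 4% = 3560.5 lb.
Convert to per acre: 3560.5 × 0.404694 = 1440.91 lb.

1440.9 lb of product per acre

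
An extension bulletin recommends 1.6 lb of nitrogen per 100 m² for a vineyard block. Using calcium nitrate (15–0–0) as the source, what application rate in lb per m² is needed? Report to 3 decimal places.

0.107 lb of product per sq m

Product per 100 m² = 1.6 / 15% = 10.6667 lb.
Convert to per m²: 10.6667 × 0.01 = 0.106667 lb.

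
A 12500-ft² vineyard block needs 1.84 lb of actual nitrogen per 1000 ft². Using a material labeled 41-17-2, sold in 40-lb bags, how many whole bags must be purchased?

Product per 1000 ft² = 1.84 / 41% = 4.4878 lb.
Total product = 4.4878 × 12500 / 1000 = 56.0976 lb.
Bags = ⌈56.0976 / 40⌉ = 2.

2 bags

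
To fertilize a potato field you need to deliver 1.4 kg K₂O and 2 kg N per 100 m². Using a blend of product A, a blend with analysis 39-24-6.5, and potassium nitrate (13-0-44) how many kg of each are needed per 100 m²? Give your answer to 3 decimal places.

4.278 kg product A, 2.550 kg potassium nitrate

Let a = kg of product A, b = kg of potassium nitrate (per 100 m²).
K₂O: 0.065·a + 0.44·b = 1.4
N: 0.39·a + 0.13·b = 2
From row1: a = (1.4 − 0.44·b) / 0.065.
Into row2: 0.39·(1.4 − 0.44·b)/0.065 + 0.13·b = 2 → b = 2.5498, a = 4.27827.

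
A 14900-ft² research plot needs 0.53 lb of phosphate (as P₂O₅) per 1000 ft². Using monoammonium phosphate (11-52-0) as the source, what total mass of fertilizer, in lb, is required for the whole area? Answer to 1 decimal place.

Product per 1000 ft² = 0.53 / 52% = 1.01923 lb.
Total product = 1.01923 × 14900 / 1000 = 15.1865 lb.

15.2 lb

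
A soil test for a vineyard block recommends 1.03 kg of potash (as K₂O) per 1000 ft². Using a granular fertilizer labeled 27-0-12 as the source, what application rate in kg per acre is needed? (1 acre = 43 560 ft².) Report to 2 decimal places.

373.89 kg of product per acre

Product per 1000 ft² = 1.03 / 12% = 8.58333 kg.
Convert to per acre: 8.58333 × 43.56 = 373.89 kg.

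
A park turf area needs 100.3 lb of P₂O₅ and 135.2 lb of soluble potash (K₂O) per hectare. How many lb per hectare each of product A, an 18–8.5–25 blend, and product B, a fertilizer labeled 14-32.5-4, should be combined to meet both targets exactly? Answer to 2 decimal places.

512.88 lb product A, 174.48 lb product B

Let a = lb of product A, b = lb of product B (per hectare).
P₂O₅: 0.085·a + 0.325·b = 100.3
K₂O: 0.25·a + 0.04·b = 135.2
Solving simultaneously: a = 512.884, b = 174.477.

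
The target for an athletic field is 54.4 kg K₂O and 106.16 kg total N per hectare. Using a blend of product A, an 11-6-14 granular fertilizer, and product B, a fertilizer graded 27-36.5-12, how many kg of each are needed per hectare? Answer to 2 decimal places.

79.22 kg product A, 360.91 kg product B

Let a = kg of product A, b = kg of product B (per hectare).
K₂O: 0.14·a + 0.12·b = 54.4
N: 0.11·a + 0.27·b = 106.16
Eliminate a: (row1) − 0.14/0.11·(row2) → -0.223636·b = -80.7127, so b = 360.911.
Back-substitute: a = (54.4 − 0.12·360.911) / 0.14 = 79.2195.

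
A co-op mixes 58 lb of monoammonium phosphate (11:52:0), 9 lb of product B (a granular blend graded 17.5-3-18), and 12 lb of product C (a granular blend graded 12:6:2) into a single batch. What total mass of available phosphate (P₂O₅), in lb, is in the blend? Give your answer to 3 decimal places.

31.150 lb P₂O₅

P₂O₅ mass = 52%×58 + 3%×9 + 6%×12 = 31.15 lb.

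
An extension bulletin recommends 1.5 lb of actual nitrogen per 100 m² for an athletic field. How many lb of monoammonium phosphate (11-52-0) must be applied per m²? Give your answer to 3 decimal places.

0.136 lb of product per sq m

Product per 100 m² = 1.5 / 11% = 13.6364 lb.
Convert to per m²: 13.6364 × 0.01 = 0.136364 lb.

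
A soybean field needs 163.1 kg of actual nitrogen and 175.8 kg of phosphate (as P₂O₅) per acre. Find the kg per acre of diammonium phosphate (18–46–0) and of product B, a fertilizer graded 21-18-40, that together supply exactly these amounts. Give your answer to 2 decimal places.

117.76 kg diammonium phosphate, 675.73 kg product B

Let a = kg of diammonium phosphate, b = kg of product B (per acre).
N: 0.18·a + 0.21·b = 163.1
P₂O₅: 0.46·a + 0.18·b = 175.8
From row1: a = (163.1 − 0.21·b) / 0.18.
Into row2: 0.46·(163.1 − 0.21·b)/0.18 + 0.18·b = 175.8 → b = 675.732, a = 117.757.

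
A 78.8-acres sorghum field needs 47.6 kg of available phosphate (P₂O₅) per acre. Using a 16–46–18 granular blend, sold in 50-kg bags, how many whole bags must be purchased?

164 bags

Product per acre = 47.6 / 46% = 103.478 kg.
Total product = 103.478 × 78.8 = 8154.09 kg.
Bags = ⌈8154.09 / 50⌉ = 164.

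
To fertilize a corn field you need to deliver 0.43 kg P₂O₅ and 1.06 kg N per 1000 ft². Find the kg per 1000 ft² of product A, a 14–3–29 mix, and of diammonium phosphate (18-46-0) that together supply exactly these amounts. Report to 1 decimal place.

7.0 kg product A, 0.5 kg diammonium phosphate

Per-1000 ft² balance (a = product A, b = diammonium phosphate):
P₂O₅: 0.03·a + 0.46·b = 0.43
N: 0.14·a + 0.18·b = 1.06
Solving simultaneously: a = 6.95254, b = 0.481356.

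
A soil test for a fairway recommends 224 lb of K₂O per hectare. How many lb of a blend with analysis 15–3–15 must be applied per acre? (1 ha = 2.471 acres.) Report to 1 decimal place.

Product per hectare = 224 / 15% = 1493.33 lb.
Convert to per acre: 1493.33 × 0.404694 = 604.344 lb.

604.3 lb of product per acre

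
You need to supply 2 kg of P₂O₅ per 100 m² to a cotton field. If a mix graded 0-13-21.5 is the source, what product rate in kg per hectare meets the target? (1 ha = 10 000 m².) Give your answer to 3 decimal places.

Product per 100 m² = 2 / 13% = 15.3846 kg.
Convert to per hectare: 15.3846 × 100 = 1538.4615 kg.

1538.462 kg of product per hectare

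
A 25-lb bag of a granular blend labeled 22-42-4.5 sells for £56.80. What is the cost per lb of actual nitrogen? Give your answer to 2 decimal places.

N in bag = 25 × 22% = 5.5 lb.
Cost per lb N = £56.80 / 5.5 = £10.3273.

£10.33 per lb N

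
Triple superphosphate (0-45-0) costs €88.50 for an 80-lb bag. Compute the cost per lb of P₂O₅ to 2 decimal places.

€2.46 per lb P₂O₅

P₂O₅ in bag = 80 × 45% = 36 lb.
Cost per lb P₂O₅ = €88.50 / 36 = €2.4583.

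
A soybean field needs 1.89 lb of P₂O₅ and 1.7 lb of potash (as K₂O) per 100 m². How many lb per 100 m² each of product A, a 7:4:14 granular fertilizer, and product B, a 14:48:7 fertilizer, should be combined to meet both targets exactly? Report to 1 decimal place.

10.6 lb product A, 3.1 lb product B

With a, b = lb per 100 m² of product A and product B:
P₂O₅: 0.04·a + 0.48·b = 1.89
K₂O: 0.14·a + 0.07·b = 1.7
Solving simultaneously: a = 10.6165, b = 3.0528.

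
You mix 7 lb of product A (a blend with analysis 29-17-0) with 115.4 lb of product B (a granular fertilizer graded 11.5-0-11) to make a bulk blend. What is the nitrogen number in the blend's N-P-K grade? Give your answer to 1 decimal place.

12.5% N

Total mass = 7 + 115.4 = 122.4 lb.
N mass = 29%×7 + 11.5%×115.4 = 15.301 lb.
% N = 15.301 / 122.4 = 12.5008%.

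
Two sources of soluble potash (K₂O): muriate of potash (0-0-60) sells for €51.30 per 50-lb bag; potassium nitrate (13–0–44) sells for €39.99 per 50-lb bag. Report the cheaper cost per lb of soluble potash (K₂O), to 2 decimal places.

€1.71 per lb K₂O (muriate of potash)

muriate of potash: K₂O per bag = 50 × 60% = 30 lb; cost = 51.30 / 30 = €1.7100/lb K₂O.
potassium nitrate: K₂O per bag = 50 × 44% = 22 lb; cost = 39.99 / 22 = €1.8177/lb K₂O.
muriate of potash is cheaper.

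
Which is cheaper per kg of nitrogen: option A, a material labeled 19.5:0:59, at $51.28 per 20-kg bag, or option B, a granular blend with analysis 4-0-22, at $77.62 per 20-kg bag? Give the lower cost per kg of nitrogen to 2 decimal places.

$13.15 per kg N (option A)

option A: N per bag = 20 × 19.5% = 3.9 kg; cost = 51.28 / 3.9 = $13.1487/kg N.
option B: N per bag = 20 × 4% = 0.8 kg; cost = 77.62 / 0.8 = $97.0250/kg N.
option A is cheaper.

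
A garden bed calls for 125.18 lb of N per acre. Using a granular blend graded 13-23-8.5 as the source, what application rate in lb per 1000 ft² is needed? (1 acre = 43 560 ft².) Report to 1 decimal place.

Product per acre = 125.18 / 13% = 962.923 lb.
Convert to per 1000 ft²: 962.923 × 0.0229568 = 22.1057 lb.

22.1 lb of product per thousand sq ft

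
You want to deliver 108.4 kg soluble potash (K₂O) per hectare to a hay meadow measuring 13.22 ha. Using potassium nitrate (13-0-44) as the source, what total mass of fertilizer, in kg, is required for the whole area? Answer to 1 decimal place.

3256.9 kg

Product per hectare = 108.4 / 44% = 246.364 kg.
Total product = 246.364 × 13.22 = 3256.93 kg.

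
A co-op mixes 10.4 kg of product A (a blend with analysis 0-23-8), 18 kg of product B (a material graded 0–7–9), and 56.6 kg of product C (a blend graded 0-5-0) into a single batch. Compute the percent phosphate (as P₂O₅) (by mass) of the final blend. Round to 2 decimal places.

Total mass = 10.4 + 18 + 56.6 = 85 kg.
P₂O₅ mass = 23%×10.4 + 7%×18 + 5%×56.6 = 6.482 kg.
% P₂O₅ = 6.482 / 85 = 7.62588%.

7.63% P₂O₅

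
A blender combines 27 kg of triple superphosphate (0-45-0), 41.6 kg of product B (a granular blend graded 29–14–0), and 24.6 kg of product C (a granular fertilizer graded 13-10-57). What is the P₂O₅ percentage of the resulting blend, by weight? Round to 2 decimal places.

Total mass = 27 + 41.6 + 24.6 = 93.2 kg.
P₂O₅ mass = 45%×27 + 14%×41.6 + 10%×24.6 = 20.434 kg.
% P₂O₅ = 20.434 / 93.2 = 21.9249%.

21.92% P₂O₅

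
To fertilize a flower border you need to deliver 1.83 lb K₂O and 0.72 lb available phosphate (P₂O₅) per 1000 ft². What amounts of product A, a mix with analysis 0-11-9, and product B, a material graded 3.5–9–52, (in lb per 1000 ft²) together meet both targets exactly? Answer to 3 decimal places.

Let a = lb of product A, b = lb of product B (per 1000 ft²).
K₂O: 0.09·a + 0.52·b = 1.83
P₂O₅: 0.11·a + 0.09·b = 0.72
Eliminate b: (row1) − 0.52/0.09·(row2) → -0.545556·a = -2.33, so a = 4.27088.
Then b = (0.72 − 0.11·4.27088) / 0.09 = 2.78004.

4.271 lb product A, 2.780 lb product B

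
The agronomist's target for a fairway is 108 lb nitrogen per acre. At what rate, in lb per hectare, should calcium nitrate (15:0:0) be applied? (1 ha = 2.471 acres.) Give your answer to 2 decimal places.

Product per acre = 108 / 15% = 720 lb.
Convert to per hectare: 720 × 2.471 = 1779.12 lb.

1779.12 lb of product per hectare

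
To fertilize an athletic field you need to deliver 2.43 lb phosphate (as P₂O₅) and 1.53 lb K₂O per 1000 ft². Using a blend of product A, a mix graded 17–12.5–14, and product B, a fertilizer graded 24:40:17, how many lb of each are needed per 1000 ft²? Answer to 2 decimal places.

5.72 lb product A, 4.29 lb product B

Per-1000 ft² balance (a = product A, b = product B):
P₂O₅: 0.125·a + 0.4·b = 2.43
K₂O: 0.14·a + 0.17·b = 1.53
Eliminate b: (row1) − 0.4/0.17·(row2) → -0.204412·a = -1.17, so a = 5.72374.
Then b = (1.53 − 0.14·5.72374) / 0.17 = 4.28633.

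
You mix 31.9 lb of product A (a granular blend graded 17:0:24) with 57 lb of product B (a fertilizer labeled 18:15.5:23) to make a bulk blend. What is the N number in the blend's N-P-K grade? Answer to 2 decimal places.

Total mass = 31.9 + 57 = 88.9 lb.
N mass = 17%×31.9 + 18%×57 = 15.683 lb.
% N = 15.683 / 88.9 = 17.6412%.

17.64% N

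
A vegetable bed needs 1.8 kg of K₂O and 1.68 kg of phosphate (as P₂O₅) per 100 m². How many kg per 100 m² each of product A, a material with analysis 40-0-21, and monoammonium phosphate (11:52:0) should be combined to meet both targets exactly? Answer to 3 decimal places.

8.571 kg product A, 3.231 kg monoammonium phosphate

With a, b = kg per 100 m² of product A and monoammonium phosphate:
K₂O: 0.21·a + 0·b = 1.8
P₂O₅: 0·a + 0.52·b = 1.68
Solving simultaneously: a = 8.57143, b = 3.23077.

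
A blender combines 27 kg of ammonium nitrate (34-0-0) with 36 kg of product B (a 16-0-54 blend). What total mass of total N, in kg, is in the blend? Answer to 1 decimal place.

N mass = 34%×27 + 16%×36 = 14.94 kg.

14.9 kg N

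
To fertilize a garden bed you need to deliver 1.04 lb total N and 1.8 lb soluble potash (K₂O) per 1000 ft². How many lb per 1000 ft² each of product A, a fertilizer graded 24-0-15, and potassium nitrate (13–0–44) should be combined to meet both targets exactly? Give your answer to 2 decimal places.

2.60 lb product A, 3.21 lb potassium nitrate

With a, b = lb per 1000 ft² of product A and potassium nitrate:
N: 0.24·a + 0.13·b = 1.04
K₂O: 0.15·a + 0.44·b = 1.8
Eliminate a: (row1) − 0.24/0.15·(row2) → -0.574·b = -1.84, so b = 3.20557.
Back-substitute: a = (1.04 − 0.13·3.20557) / 0.24 = 2.59698.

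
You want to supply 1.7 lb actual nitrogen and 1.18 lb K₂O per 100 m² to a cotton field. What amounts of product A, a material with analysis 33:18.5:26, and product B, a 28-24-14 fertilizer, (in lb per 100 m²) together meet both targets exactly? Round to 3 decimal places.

Per-100 m² balance (a = product A, b = product B):
N: 0.33·a + 0.28·b = 1.7
K₂O: 0.26·a + 0.14·b = 1.18
Eliminate a: (row1) − 0.33/0.26·(row2) → 0.102308·b = 0.202308, so b = 1.97744.
Back-substitute: a = (1.7 − 0.28·1.97744) / 0.33 = 3.47368.

3.474 lb product A, 1.977 lb product B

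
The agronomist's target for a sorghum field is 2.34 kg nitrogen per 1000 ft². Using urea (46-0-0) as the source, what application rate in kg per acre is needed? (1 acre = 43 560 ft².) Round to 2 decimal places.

221.59 kg of product per acre

Product per 1000 ft² = 2.34 / 46% = 5.08696 kg.
Convert to per acre: 5.08696 × 43.56 = 221.588 kg.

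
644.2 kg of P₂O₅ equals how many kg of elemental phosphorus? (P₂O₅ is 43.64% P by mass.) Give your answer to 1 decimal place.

P = 644.2 × 0.4364 = 281.129 kg.

281.1 kg P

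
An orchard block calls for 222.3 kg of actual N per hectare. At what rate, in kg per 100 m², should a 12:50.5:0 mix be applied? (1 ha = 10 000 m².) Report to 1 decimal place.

Product per hectare = 222.3 / 12% = 1852.5 kg.
Convert to per 100 m²: 1852.5 × 0.01 = 18.525 kg.

18.5 kg of product per hundred sq m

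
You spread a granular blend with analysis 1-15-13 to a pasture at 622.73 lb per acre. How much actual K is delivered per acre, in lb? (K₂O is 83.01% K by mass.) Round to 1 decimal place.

K₂O per acre = 622.73 × 13% = 80.9549 lb.
Elemental K = 80.9549 × 0.8301 = 67.2007 lb per acre.

67.2 lb K per acre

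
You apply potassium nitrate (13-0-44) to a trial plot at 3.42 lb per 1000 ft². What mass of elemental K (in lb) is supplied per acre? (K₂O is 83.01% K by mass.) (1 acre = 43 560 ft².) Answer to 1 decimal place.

54.4 lb K per acre

K₂O per 1000 ft² = 3.42 × 44% = 1.5048 lb.
Elemental K = 1.5048 × 0.8301 = 1.24913 lb per 1000 ft².
Convert to per acre: 1.24913 × 43.56 = 54.4123 lb.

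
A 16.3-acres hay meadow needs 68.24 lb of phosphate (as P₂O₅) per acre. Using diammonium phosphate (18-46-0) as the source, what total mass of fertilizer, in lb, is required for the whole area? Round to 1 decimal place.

Product per acre = 68.24 / 46% = 148.348 lb.
Total product = 148.348 × 16.3 = 2418.07 lb.

2418.1 lb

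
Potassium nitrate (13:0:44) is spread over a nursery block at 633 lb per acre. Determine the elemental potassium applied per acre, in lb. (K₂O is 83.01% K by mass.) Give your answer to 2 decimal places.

231.20 lb K per acre

K₂O per acre = 633 × 44% = 278.52 lb.
Elemental K = 278.52 × 0.8301 = 231.199 lb per acre.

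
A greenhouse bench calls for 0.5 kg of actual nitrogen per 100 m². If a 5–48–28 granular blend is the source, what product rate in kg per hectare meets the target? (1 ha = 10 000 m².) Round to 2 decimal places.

Product per 100 m² = 0.5 / 5% = 10 kg.
Convert to per hectare: 10 × 100 = 1000 kg.

1000.00 kg of product per hectare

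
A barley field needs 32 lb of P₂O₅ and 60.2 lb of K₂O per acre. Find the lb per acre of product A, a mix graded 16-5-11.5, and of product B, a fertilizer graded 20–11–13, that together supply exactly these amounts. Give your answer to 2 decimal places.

400.33 lb product A, 108.94 lb product B

With a, b = lb per acre of product A and product B:
P₂O₅: 0.05·a + 0.11·b = 32
K₂O: 0.115·a + 0.13·b = 60.2
Solving simultaneously: a = 400.325, b = 108.943.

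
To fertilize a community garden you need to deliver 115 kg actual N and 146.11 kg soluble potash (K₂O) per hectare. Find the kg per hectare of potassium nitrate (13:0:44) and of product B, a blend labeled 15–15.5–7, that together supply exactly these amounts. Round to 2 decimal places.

With a, b = kg per hectare of potassium nitrate and product B:
N: 0.13·a + 0.15·b = 115
K₂O: 0.44·a + 0.07·b = 146.11
Eliminate b: (row1) − 0.15/0.07·(row2) → -0.812857·a = -198.093, so a = 243.699.
Then b = (146.11 − 0.44·243.699) / 0.07 = 555.4605.

243.70 kg potassium nitrate, 555.46 kg product B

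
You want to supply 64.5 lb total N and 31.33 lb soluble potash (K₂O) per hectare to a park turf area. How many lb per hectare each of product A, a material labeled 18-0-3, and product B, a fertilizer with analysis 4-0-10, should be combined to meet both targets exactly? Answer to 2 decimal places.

309.33 lb product A, 220.50 lb product B

Let a = lb of product A, b = lb of product B (per hectare).
N: 0.18·a + 0.04·b = 64.5
K₂O: 0.03·a + 0.1·b = 31.33
Eliminate b: (row1) − 0.04/0.1·(row2) → 0.168·a = 51.968, so a = 309.333.
Then b = (31.33 − 0.03·309.333) / 0.1 = 220.5.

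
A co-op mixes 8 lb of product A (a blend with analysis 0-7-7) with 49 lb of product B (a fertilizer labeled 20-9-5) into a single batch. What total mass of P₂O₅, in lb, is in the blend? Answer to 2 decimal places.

4.97 lb P₂O₅

P₂O₅ mass = 7%×8 + 9%×49 = 4.97 lb.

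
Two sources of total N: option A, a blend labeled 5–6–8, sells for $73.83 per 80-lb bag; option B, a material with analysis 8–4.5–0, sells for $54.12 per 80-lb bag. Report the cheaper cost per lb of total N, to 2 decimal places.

option A: N per bag = 80 × 5% = 4 lb; cost = 73.83 / 4 = $18.4575/lb N.
option B: N per bag = 80 × 8% = 6.4 lb; cost = 54.12 / 6.4 = $8.4562/lb N.
option B is cheaper.

$8.46 per lb N (option B)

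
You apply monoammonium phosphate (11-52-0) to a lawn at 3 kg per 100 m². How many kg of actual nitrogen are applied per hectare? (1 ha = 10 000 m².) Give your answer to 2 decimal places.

33.00 kg N per hectare

nitrogen per 100 m² = 3 × 11% = 0.33 kg.
Convert to per hectare: 0.33 × 100 = 33 kg.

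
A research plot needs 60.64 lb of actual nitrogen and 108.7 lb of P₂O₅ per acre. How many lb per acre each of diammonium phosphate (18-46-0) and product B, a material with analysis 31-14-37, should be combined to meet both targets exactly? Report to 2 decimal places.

With a, b = lb per acre of diammonium phosphate and product B:
N: 0.18·a + 0.31·b = 60.64
P₂O₅: 0.46·a + 0.14·b = 108.7
Solving simultaneously: a = 214.714, b = 70.9404.

214.71 lb diammonium phosphate, 70.94 lb product B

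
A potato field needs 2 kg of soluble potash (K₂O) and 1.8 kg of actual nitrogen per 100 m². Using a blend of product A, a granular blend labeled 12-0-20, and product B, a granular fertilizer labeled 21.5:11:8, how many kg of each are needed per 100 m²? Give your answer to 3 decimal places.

With a, b = kg per 100 m² of product A and product B:
K₂O: 0.2·a + 0.08·b = 2
N: 0.12·a + 0.215·b = 1.8
Eliminate b: (row1) − 0.08/0.215·(row2) → 0.155349·a = 1.33023, so a = 8.56287.
Then b = (1.8 − 0.12·8.56287) / 0.215 = 3.59281.

8.563 kg product A, 3.593 kg product B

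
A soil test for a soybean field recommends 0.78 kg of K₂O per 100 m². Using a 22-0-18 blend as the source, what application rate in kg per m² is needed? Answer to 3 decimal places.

Product per 100 m² = 0.78 / 18% = 4.33333 kg.
Convert to per m²: 4.33333 × 0.01 = 0.0433333 kg.

0.043 kg of product per sq m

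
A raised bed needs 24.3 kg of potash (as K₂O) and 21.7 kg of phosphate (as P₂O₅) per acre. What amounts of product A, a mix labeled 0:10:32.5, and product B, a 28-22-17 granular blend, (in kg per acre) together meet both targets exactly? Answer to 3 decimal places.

30.404 kg product A, 84.817 kg product B

Let a = kg of product A, b = kg of product B (per acre).
K₂O: 0.325·a + 0.17·b = 24.3
P₂O₅: 0.1·a + 0.22·b = 21.7
Eliminate a: (row1) − 0.325/0.1·(row2) → -0.545·b = -46.225, so b = 84.8165.
Back-substitute: a = (24.3 − 0.17·84.8165) / 0.325 = 30.4037.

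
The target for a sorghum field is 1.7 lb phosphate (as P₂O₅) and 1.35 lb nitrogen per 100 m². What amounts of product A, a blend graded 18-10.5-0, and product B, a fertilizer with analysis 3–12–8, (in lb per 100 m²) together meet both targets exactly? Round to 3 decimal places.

6.016 lb product A, 8.902 lb product B

Per-100 m² balance (a = product A, b = product B):
P₂O₅: 0.105·a + 0.12·b = 1.7
N: 0.18·a + 0.03·b = 1.35
From row1: a = (1.7 − 0.12·b) / 0.105.
Into row2: 0.18·(1.7 − 0.12·b)/0.105 + 0.03·b = 1.35 → b = 8.90244, a = 6.01626.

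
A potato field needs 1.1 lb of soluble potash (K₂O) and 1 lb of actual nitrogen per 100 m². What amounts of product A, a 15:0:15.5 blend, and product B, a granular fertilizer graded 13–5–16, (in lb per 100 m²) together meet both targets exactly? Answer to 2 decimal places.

Per-100 m² balance (a = product A, b = product B):
K₂O: 0.155·a + 0.16·b = 1.1
N: 0.15·a + 0.13·b = 1
From row1: a = (1.1 − 0.16·b) / 0.155.
Into row2: 0.15·(1.1 − 0.16·b)/0.155 + 0.13·b = 1 → b = 2.5974, a = 4.41558.

4.42 lb product A, 2.60 lb product B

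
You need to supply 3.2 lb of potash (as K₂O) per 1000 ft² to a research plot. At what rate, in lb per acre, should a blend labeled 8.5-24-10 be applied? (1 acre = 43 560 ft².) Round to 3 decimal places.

Product per 1000 ft² = 3.2 / 10% = 32 lb.
Convert to per acre: 32 × 43.56 = 1393.92 lb.

1393.920 lb of product per acre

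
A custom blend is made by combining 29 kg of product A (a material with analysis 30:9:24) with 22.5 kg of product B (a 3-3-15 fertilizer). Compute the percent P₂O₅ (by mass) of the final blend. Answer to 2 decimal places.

6.38% P₂O₅

Total mass = 29 + 22.5 = 51.5 kg.
P₂O₅ mass = 9%×29 + 3%×22.5 = 3.285 kg.
% P₂O₅ = 3.285 / 51.5 = 6.37864%.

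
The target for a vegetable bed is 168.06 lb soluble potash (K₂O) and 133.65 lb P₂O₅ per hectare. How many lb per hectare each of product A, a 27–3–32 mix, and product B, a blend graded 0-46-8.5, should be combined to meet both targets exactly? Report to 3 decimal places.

Per-hectare balance (a = product A, b = product B):
K₂O: 0.32·a + 0.085·b = 168.06
P₂O₅: 0.03·a + 0.46·b = 133.65
Eliminate b: (row1) − 0.085/0.46·(row2) → 0.314457·a = 143.364, so a = 455.9098.
Then b = (133.65 − 0.03·455.9098) / 0.46 = 260.8102.

455.910 lb product A, 260.810 lb product B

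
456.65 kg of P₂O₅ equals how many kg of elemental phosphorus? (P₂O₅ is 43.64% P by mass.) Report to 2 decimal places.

199.28 kg P

P = 456.65 × 0.4364 = 199.282 kg.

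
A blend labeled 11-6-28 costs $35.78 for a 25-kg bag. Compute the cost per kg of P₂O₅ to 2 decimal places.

P₂O₅ in bag = 25 × 6% = 1.5 kg.
Cost per kg P₂O₅ = $35.78 / 1.5 = $23.8533.

$23.85 per kg P₂O₅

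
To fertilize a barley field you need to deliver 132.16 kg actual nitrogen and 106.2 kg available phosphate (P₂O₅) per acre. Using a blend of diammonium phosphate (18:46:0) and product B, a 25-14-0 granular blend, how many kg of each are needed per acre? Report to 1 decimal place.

Let a = kg of diammonium phosphate, b = kg of product B (per acre).
N: 0.18·a + 0.25·b = 132.16
P₂O₅: 0.46·a + 0.14·b = 106.2
From row1: a = (132.16 − 0.25·b) / 0.18.
Into row2: 0.46·(132.16 − 0.25·b)/0.18 + 0.14·b = 106.2 → b = 464.116, a = 89.6169.

89.6 kg diammonium phosphate, 464.1 kg product B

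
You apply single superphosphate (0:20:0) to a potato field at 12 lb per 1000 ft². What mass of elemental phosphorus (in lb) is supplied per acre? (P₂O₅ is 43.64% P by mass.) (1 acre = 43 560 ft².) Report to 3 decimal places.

P₂O₅ per 1000 ft² = 12 × 20% = 2.4 lb.
Elemental P = 2.4 × 0.4364 = 1.04736 lb per 1000 ft².
Convert to per acre: 1.04736 × 43.56 = 45.623002 lb.

45.623 lb P per acre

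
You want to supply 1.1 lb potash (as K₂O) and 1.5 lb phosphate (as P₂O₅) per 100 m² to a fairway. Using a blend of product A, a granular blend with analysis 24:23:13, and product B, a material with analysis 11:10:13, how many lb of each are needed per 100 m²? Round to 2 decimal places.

With a, b = lb per 100 m² of product A and product B:
K₂O: 0.13·a + 0.13·b = 1.1
P₂O₅: 0.23·a + 0.1·b = 1.5
From row1: a = (1.1 − 0.13·b) / 0.13.
Into row2: 0.23·(1.1 − 0.13·b)/0.13 + 0.1·b = 1.5 → b = 3.43195, a = 5.02959.

5.03 lb product A, 3.43 lb product B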